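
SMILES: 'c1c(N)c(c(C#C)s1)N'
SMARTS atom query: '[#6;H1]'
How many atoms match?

2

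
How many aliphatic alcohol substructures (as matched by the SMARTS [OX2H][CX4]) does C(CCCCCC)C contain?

[OX2H][CX4] is the SMARTS for an aliphatic alcohol: a hydroxyl oxygen bound to an sp3 (X4) carbon.
No fragment in the molecule satisfies every constraint, giving 0 matches.

0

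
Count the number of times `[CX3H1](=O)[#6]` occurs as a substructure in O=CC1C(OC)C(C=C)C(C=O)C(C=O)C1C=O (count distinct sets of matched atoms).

4

[CX3H1](=O)[#6] is the SMARTS for an aldehyde: an sp2 carbon with one H, double-bonded to O and single-bonded to carbon.
The molecule carries 4 separate instances of an aldehyde (-CHO) meeting every constraint; each maps to a distinct set of atoms, giving 4 matches.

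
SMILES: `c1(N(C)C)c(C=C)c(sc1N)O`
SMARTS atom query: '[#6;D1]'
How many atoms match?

3

Check the 12 heavy atoms by environment: 1× s (aromatic, D2) → no; 4× c (aromatic, D3) → no; 1× N (D3) → no; 3× C (D1) → match; 1× O (D1) → no; 1× C (D2) → no; 1× N (D1) → no.
That gives 3 matching atoms.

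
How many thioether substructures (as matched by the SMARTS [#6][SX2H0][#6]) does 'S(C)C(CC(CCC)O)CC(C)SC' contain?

[#6][SX2H0][#6] is the SMARTS for a thioether: an aliphatic sulfur bridging two carbons with no H on the sulfur.
The molecule carries 2 separate instances of a methylthio ether (-SCH3) meeting every constraint; each maps to a distinct set of atoms, giving 2 matches.

2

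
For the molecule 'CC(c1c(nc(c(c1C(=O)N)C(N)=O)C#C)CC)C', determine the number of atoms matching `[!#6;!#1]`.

5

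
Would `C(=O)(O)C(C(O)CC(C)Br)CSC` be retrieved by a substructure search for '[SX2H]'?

The pattern [SX2H] describes an aliphatic sulfur with two connections, one being H — a thiol.
The closest candidate here is a methylthio ether (-SCH3), but the sulfur has H0 (bonded to two carbons), not H1. No other fragment satisfies the full query, so there is no match.

No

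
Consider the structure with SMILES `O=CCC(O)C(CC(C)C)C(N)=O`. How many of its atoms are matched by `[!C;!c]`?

4

The query [!C;!c] means: neither aliphatic nor aromatic carbon — same as [!#6].
Check the 13 heavy atoms by environment: 9× C → no; 3× O → match; 1× N → match.
Summing the matching environments: 3 + 1 = 4 matching atoms.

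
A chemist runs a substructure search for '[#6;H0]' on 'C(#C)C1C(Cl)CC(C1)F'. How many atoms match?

1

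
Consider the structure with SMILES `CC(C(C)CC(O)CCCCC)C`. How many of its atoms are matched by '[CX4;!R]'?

The query [CX4;!R] means: aliphatic carbon with four total connections, not in a ring.
Check the 13 heavy atoms by environment: 12× C (X4, acyclic) → match; 1× O (X2, acyclic) → no.
That gives 12 matching atoms.

12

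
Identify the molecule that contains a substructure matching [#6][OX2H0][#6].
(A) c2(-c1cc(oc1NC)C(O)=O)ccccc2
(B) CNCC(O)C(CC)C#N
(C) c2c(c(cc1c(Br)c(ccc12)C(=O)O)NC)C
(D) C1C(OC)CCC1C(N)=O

D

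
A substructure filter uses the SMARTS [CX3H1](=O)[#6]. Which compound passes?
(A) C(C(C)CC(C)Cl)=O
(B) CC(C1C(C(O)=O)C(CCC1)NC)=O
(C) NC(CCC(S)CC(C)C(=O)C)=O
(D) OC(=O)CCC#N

[CX3H1](=O)[#6] describes an sp2 carbon with one H, double-bonded to O and single-bonded to carbon (an aldehyde).
(A) contains an aldehyde (-CHO), which satisfies every atom and bond constraint.
(B) has an acetyl/ketone group (-C(=O)CH3) but the carbonyl carbon has H0 (two carbon neighbours), not H1.
(C) has an acetyl/ketone group (-C(=O)CH3) but the carbonyl carbon has H0 (two carbon neighbours), not H1.
(D) has a carboxylic acid group (-C(=O)OH) but the carbonyl carbon has H0 and is bonded to O, not H1.
So the answer is (A).

A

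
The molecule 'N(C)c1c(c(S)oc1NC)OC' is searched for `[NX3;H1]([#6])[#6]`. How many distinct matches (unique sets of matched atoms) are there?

[NX3;H1]([#6])[#6] is the SMARTS for a secondary amine: a trivalent nitrogen with one H, bonded to two carbons.
The molecule carries 2 separate instances of an N-methylamino group (-NHCH3) meeting every constraint; each maps to a distinct set of atoms, giving 2 matches.

2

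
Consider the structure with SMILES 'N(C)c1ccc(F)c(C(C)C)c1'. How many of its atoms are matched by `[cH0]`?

Check the 12 heavy atoms by environment: 3× c (aromatic, H0) → match; 3× c (aromatic, H1) → no; 1× N (H1) → no; 3× C (H3) → no; 1× F (H0) → no; 1× C (H1) → no.
That gives 3 matching atoms.

3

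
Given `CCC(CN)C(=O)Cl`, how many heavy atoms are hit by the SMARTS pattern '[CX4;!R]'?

4

The query [CX4;!R] means: aliphatic carbon with four total connections, not in a ring.
Check the 8 heavy atoms by environment: 4× C (X4, acyclic) → match; 1× C (X3, acyclic) → no; 1× O (X1, acyclic) → no; 1× Cl (X1, acyclic) → no; 1× N (X3, acyclic) → no.
That gives 4 matching atoms.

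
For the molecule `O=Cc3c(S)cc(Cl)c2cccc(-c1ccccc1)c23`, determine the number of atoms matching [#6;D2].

The query [#6;D2] means: any carbon bonded to exactly two heavy atoms.
Check the 20 heavy atoms by environment: 7× c (aromatic, D3) → no; 9× c (aromatic, D2) → match; 1× S (D1) → no; 1× Cl (D1) → no; 1× C (D2) → match; 1× O (D1) → no.
Summing the matching environments: 9 + 1 = 10 matching atoms.

10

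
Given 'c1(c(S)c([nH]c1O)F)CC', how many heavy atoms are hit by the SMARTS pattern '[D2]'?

2

Check the 10 heavy atoms by environment: 1× n (aromatic, D2) → match; 4× c (aromatic, D3) → no; 1× C (D2) → match; 1× C (D1) → no; 1× O (D1) → no; 1× F (D1) → no; 1× S (D1) → no.
Summing the matching environments: 1 + 1 = 2 matching atoms.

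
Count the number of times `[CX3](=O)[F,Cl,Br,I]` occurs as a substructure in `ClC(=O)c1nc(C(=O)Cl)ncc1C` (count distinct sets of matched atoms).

2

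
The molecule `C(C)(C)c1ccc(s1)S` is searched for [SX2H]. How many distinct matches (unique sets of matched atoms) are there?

1

[SX2H] is the SMARTS for a thiol: an aliphatic sulfur with two connections, one being H.
Exactly one fragment in the molecule meets all constraints, giving 1 match.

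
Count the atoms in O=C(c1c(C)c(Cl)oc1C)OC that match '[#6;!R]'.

4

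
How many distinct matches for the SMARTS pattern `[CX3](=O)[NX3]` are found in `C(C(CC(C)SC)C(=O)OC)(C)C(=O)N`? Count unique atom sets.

1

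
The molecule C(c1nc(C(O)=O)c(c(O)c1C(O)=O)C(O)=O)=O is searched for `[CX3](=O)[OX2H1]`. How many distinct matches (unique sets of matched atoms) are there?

3

[CX3](=O)[OX2H1] is the SMARTS for a carboxylic acid: an sp2 carbon double-bonded to O and single-bonded to an -OH oxygen.
The molecule carries 3 separate instances of a carboxylic acid group (-C(=O)OH) meeting every constraint; each maps to a distinct set of atoms, giving 3 matches.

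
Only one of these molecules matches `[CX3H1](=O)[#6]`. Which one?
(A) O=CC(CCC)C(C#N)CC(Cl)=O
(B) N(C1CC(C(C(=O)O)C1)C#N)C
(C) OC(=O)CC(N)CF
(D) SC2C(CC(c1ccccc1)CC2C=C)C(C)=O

[CX3H1](=O)[#6] describes an sp2 carbon with one H, double-bonded to O and single-bonded to carbon (an aldehyde).
(A) contains an aldehyde (-CHO), which satisfies every atom and bond constraint.
(B) has a carboxylic acid group (-C(=O)OH) but the carbonyl carbon has H0 and is bonded to O, not H1.
(C) has a carboxylic acid group (-C(=O)OH) but the carbonyl carbon has H0 and is bonded to O, not H1.
(D) has an acetyl/ketone group (-C(=O)CH3) but the carbonyl carbon has H0 (two carbon neighbours), not H1.
So the answer is (A).

A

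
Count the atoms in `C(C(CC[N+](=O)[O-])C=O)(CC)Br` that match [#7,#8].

The query [#7,#8] means: nitrogen or oxygen (comma = OR).
Check the 12 heavy atoms by environment: 7× C → no; 1× Br → no; 1× N (charge +1) → match; 1× O (charge -1) → match; 2× O → match.
Summing the matching environments: 1 + 1 + 2 = 4 matching atoms.

4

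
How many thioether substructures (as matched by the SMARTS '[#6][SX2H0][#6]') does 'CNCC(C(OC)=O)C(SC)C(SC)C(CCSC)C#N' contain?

3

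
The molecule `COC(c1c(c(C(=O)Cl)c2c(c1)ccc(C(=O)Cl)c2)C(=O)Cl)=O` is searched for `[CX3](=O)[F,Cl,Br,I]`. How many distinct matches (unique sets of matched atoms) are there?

[CX3](=O)[F,Cl,Br,I] is the SMARTS for an acyl halide: a carbonyl carbon bonded to a halogen.
The molecule carries 3 separate instances of an acyl chloride (-C(=O)Cl) meeting every constraint; each maps to a distinct set of atoms, giving 3 matches.

3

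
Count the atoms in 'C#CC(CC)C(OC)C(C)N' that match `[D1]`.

Check the 11 heavy atoms by environment: 4× C (D1) → match; 3× C (D3) → no; 2× C (D2) → no; 1× N (D1) → match; 1× O (D2) → no.
Summing the matching environments: 4 + 1 = 5 matching atoms.

5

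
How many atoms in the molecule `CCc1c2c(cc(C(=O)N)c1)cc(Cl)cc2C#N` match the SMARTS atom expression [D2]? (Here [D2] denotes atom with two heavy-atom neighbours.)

The query [D2] means: atom with exactly two heavy-atom neighbours.
Check the 18 heavy atoms by environment: 6× c (aromatic, D3) → no; 4× c (aromatic, D2) → match; 2× C (D2) → match; 2× N (D1) → no; 1× C (D1) → no; 1× Cl (D1) → no; 1× C (D3) → no; 1× O (D1) → no.
Summing the matching environments: 4 + 2 = 6 matching atoms.

6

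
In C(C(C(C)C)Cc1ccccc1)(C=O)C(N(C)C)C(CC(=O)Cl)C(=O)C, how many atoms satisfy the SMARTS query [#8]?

The query [#8] means: #8 matches any oxygen atom.
Check the 26 heavy atoms by environment: 15× C → no; 3× O → match; 6× c (aromatic) → no; 1× N → no; 1× Cl → no.
That gives 3 matching atoms.

3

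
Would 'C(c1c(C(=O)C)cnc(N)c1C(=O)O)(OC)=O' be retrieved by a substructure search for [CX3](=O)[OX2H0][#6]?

The pattern [CX3](=O)[OX2H0][#6] describes a carbonyl carbon bonded to an oxygen that is itself bonded to carbon (no H on that O) — an ester.
The molecule carries a methyl-ester group (-C(=O)OCH3), whose atoms satisfy every constraint of the query, so the pattern matches.

Yes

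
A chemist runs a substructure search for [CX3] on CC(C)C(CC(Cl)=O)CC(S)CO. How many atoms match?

The query [CX3] means: C with X3: aliphatic carbon with exactly 3 total connections.
Check the 13 heavy atoms by environment: 8× C (X4) → no; 1× S (X2) → no; 1× C (X3) → match; 1× O (X1) → no; 1× Cl (X1) → no; 1× O (X2) → no.
That gives 1 matching atom.

1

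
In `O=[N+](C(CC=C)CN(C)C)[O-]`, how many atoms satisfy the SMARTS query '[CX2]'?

0

The query [CX2] means: C with X2: aliphatic carbon with exactly 2 total connections.
Check the 11 heavy atoms by environment: 5× C (X4) → no; 1× N (X3) → no; 1× N (charge +1, X3) → no; 1× O (charge -1, X1) → no; 1× O (X1) → no; 2× C (X3) → no.
No environment satisfies the query, so 0 matching atoms.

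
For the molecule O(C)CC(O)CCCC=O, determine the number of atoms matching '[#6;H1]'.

2

The query [#6;H1] means: any carbon bearing exactly one hydrogen.
Check the 10 heavy atoms by environment: 4× C (H2) → no; 2× C (H1) → match; 2× O (H0) → no; 1× C (H3) → no; 1× O (H1) → no.
That gives 2 matching atoms.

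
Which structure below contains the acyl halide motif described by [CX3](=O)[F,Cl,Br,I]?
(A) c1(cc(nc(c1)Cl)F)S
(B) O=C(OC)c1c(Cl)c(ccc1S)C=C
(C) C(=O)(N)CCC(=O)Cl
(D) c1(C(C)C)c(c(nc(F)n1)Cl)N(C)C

C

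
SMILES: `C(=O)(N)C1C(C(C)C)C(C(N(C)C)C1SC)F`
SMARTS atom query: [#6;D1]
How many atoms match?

5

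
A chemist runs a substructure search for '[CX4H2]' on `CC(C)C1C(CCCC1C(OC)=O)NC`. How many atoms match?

3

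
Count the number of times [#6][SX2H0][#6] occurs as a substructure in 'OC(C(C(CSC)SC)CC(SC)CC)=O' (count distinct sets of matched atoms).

3

[#6][SX2H0][#6] is the SMARTS for a thioether: an aliphatic sulfur bridging two carbons with no H on the sulfur.
The molecule carries 3 separate instances of a methylthio ether (-SCH3) meeting every constraint; each maps to a distinct set of atoms, giving 3 matches.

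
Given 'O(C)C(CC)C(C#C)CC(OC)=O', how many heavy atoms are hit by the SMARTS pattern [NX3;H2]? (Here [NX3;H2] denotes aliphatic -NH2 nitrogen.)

0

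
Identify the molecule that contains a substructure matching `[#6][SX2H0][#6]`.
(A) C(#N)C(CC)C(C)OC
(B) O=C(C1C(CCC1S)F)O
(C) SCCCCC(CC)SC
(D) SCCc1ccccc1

C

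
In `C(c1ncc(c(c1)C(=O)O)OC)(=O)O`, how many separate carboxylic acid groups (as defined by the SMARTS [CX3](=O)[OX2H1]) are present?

[CX3](=O)[OX2H1] is the SMARTS for a carboxylic acid: an sp2 carbon double-bonded to O and single-bonded to an -OH oxygen.
The molecule carries 2 separate instances of a carboxylic acid group (-C(=O)OH) meeting every constraint; each maps to a distinct set of atoms, giving 2 matches.

2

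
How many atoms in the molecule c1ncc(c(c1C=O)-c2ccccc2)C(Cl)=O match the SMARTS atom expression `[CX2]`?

0

The query [CX2] means: C with X2: aliphatic carbon with exactly 2 total connections.
Check the 17 heavy atoms by environment: 1× n (aromatic, X2) → no; 11× c (aromatic, X3) → no; 2× C (X3) → no; 2× O (X1) → no; 1× Cl (X1) → no.
No environment satisfies the query, so 0 matching atoms.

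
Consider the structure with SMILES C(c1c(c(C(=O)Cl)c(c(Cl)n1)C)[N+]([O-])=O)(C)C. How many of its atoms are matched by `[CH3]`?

The query [CH3] means: aliphatic carbon with exactly three hydrogens.
Check the 17 heavy atoms by environment: 1× n (aromatic, H0) → no; 5× c (aromatic, H0) → no; 1× C (H0) → no; 2× O (H0) → no; 2× Cl (H0) → no; 1× C (H1) → no; 3× C (H3) → match; 1× N (charge +1, H0) → no; 1× O (charge -1, H0) → no.
That gives 3 matching atoms.

3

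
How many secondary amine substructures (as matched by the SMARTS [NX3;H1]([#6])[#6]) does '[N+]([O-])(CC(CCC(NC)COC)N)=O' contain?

[NX3;H1]([#6])[#6] is the SMARTS for a secondary amine: a trivalent nitrogen with one H, bonded to two carbons.
Exactly one fragment in the molecule meets all constraints, giving 1 match.

1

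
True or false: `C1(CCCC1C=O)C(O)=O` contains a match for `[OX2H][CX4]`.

False

The pattern [OX2H][CX4] describes a hydroxyl oxygen bound to an sp3 (X4) carbon — an aliphatic alcohol.
The closest candidate here is a carboxylic acid group (-C(=O)OH), but the -OH is on a CX3 carbonyl carbon, not a CX4 carbon. No other fragment satisfies the full query, so there is no match.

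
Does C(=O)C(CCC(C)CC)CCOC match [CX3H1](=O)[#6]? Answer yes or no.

The pattern [CX3H1](=O)[#6] describes an sp2 carbon with one H, double-bonded to O and single-bonded to carbon — an aldehyde.
The molecule carries an aldehyde (-CHO), whose atoms satisfy every constraint of the query, so the pattern matches.

Yes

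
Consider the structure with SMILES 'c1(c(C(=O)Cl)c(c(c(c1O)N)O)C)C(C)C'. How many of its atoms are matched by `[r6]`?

The query [r6] means: r6 matches atoms in a six-membered ring.
Check the 16 heavy atoms by environment: 6× c (aromatic, in 6-ring) → match; 3× O (acyclic) → no; 1× N (acyclic) → no; 5× C (acyclic) → no; 1× Cl (acyclic) → no.
That gives 6 matching atoms.

6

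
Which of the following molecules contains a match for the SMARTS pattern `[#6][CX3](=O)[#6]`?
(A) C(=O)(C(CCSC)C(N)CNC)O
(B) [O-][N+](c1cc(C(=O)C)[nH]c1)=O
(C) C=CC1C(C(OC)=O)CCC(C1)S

B

[#6][CX3](=O)[#6] describes a carbonyl carbon (no H) flanked by two carbons (a ketone).
(A) has a carboxylic acid group (-C(=O)OH) but one neighbour of the carbonyl carbon is O, not C.
(B) contains an acetyl/ketone group (-C(=O)CH3), which satisfies every atom and bond constraint.
(C) has a methyl-ester group (-C(=O)OCH3) but one neighbour of the carbonyl carbon is O, not C.
So the answer is (B).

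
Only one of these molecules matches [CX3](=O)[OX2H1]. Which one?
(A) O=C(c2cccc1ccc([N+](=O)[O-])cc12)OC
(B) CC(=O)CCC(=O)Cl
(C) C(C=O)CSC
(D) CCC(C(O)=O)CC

D

[CX3](=O)[OX2H1] describes an sp2 carbon double-bonded to O and single-bonded to an -OH oxygen (a carboxylic acid).
(A) has a methyl-ester group (-C(=O)OCH3) but the singly-bonded O has no H (OX2H0, not OX2H1).
(B) has an acyl chloride (-C(=O)Cl) but the carbonyl is bonded to Cl, not to an -OH oxygen.
(C) has an aldehyde (-CHO) but there is no singly-bonded oxygen on the carbonyl carbon.
(D) contains a carboxylic acid group (-C(=O)OH), which satisfies every atom and bond constraint.
So the answer is (D).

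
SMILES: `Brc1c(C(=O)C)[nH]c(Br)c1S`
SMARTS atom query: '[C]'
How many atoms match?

2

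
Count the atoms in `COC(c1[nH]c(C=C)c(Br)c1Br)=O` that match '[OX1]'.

1

The query [OX1] means: aliphatic oxygen with one total connection — typically a carbonyl =O or an oxide.
Check the 13 heavy atoms by environment: 1× n (aromatic, X3) → no; 4× c (aromatic, X3) → no; 2× Br (X1) → no; 3× C (X3) → no; 1× O (X1) → match; 1× O (X2) → no; 1× C (X4) → no.
That gives 1 matching atom.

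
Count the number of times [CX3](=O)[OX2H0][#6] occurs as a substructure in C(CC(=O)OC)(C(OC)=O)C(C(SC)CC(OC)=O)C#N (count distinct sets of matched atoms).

[CX3](=O)[OX2H0][#6] is the SMARTS for an ester: a carbonyl carbon bonded to an oxygen that is itself bonded to carbon (no H on that O).
The molecule carries 3 separate instances of a methyl-ester group (-C(=O)OCH3) meeting every constraint; each maps to a distinct set of atoms, giving 3 matches.

3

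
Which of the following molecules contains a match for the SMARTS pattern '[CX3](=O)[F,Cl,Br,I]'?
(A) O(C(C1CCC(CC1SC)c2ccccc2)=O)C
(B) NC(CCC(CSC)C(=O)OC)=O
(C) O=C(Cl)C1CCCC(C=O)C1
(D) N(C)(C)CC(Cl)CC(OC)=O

C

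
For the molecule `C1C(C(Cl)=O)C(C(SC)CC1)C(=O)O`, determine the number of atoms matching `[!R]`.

8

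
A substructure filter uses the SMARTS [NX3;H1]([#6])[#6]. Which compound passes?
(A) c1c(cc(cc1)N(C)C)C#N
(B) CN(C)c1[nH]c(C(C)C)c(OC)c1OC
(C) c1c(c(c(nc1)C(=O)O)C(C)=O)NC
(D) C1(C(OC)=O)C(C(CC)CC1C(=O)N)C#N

C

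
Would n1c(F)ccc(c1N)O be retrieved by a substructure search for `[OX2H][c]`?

Yes

The pattern [OX2H][c] describes a hydroxyl oxygen attached to an aromatic carbon — a phenol.
The molecule carries a hydroxyl group (-OH), whose atoms satisfy every constraint of the query, so the pattern matches.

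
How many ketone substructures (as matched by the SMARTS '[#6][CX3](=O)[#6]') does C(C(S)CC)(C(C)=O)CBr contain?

1

[#6][CX3](=O)[#6] is the SMARTS for a ketone: a carbonyl carbon (no H) flanked by two carbons.
Exactly one fragment in the molecule meets all constraints, giving 1 match.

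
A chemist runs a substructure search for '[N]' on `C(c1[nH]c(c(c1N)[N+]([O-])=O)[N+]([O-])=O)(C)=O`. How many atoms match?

3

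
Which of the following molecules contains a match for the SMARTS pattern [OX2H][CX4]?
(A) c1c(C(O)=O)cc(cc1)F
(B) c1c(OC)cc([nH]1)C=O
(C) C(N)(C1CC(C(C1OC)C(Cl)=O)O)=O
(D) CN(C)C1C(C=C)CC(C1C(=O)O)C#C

C

[OX2H][CX4] describes a hydroxyl oxygen bound to an sp3 (X4) carbon (an aliphatic alcohol).
(A) has a carboxylic acid group (-C(=O)OH) but the -OH is on a CX3 carbonyl carbon, not a CX4 carbon.
(B) has a methoxy ether (-OCH3) but the oxygen has H0 (ether), not H1.
(C) contains a hydroxyl group (-OH), which satisfies every atom and bond constraint.
(D) has a carboxylic acid group (-C(=O)OH) but the -OH is on a CX3 carbonyl carbon, not a CX4 carbon.
So the answer is (C).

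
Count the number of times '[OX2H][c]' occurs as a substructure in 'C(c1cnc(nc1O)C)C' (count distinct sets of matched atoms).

[OX2H][c] is the SMARTS for a phenol: a hydroxyl oxygen attached to an aromatic carbon.
Exactly one fragment in the molecule meets all constraints, giving 1 match.

1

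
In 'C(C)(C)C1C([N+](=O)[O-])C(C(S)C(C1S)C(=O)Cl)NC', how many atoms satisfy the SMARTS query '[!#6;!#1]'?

8

Check the 19 heavy atoms by environment: 11× C → no; 2× S → match; 1× N → match; 2× O → match; 1× Cl → match; 1× N (charge +1) → match; 1× O (charge -1) → match.
Summing the matching environments: 2 + 1 + 2 + 1 + 1 + 1 = 8 matching atoms.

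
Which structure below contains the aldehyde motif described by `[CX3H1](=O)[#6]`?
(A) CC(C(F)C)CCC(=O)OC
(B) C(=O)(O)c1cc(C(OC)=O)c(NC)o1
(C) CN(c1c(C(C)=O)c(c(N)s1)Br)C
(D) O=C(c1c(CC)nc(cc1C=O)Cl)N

D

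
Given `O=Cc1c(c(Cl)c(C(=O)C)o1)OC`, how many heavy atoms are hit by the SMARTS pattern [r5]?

The query [r5] means: r5 matches atoms in a five-membered ring.
Check the 13 heavy atoms by environment: 1× o (aromatic, in 5-ring) → match; 4× c (aromatic, in 5-ring) → match; 4× C (acyclic) → no; 3× O (acyclic) → no; 1× Cl (acyclic) → no.
Summing the matching environments: 1 + 4 = 5 matching atoms.

5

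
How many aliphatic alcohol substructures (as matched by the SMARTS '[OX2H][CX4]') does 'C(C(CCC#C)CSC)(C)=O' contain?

[OX2H][CX4] is the SMARTS for an aliphatic alcohol: a hydroxyl oxygen bound to an sp3 (X4) carbon.
No fragment in the molecule satisfies every constraint, giving 0 matches.

0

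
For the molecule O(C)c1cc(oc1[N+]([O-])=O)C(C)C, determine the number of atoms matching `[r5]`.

5

The query [r5] means: r5 matches atoms in a five-membered ring.
Check the 13 heavy atoms by environment: 1× o (aromatic, in 5-ring) → match; 4× c (aromatic, in 5-ring) → match; 2× O (acyclic) → no; 4× C (acyclic) → no; 1× N (charge +1, acyclic) → no; 1× O (charge -1, acyclic) → no.
Summing the matching environments: 1 + 4 = 5 matching atoms.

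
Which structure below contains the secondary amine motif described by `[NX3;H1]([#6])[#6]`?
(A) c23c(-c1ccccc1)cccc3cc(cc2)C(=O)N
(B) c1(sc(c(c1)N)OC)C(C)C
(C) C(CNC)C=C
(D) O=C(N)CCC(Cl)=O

[NX3;H1]([#6])[#6] describes a trivalent nitrogen with one H, bonded to two carbons (a secondary amine).
(A) has a primary amide (-C(=O)NH2) but the -C(=O)NH2 nitrogen has H2, not H1.
(B) has a primary amino group (-NH2) but the nitrogen has H2 and only one carbon neighbour.
(C) contains an N-methylamino group (-NHCH3), which satisfies every atom and bond constraint.
(D) has a primary amide (-C(=O)NH2) but the -C(=O)NH2 nitrogen has H2, not H1.
So the answer is (C).

C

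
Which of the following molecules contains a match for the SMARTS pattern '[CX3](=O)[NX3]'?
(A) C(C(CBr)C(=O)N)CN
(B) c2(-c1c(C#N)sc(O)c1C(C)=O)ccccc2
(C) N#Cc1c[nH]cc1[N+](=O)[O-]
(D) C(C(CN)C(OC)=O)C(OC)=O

A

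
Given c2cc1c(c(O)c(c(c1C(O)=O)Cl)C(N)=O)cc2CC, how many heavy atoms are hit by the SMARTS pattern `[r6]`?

10

Check the 20 heavy atoms by environment: 10× c (aromatic, in 6-ring) → match; 1× Cl (acyclic) → no; 4× O (acyclic) → no; 4× C (acyclic) → no; 1× N (acyclic) → no.
That gives 10 matching atoms.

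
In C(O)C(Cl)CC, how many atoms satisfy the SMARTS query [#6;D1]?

1

The query [#6;D1] means: carbon bonded to exactly one heavy atom.
Check the 6 heavy atoms by environment: 2× C (D2) → no; 1× C (D3) → no; 1× C (D1) → match; 1× O (D1) → no; 1× Cl (D1) → no.
That gives 1 matching atom.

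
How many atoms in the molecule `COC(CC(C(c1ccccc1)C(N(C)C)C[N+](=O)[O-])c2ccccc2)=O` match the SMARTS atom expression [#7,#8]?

The query [#7,#8] means: nitrogen or oxygen (comma = OR).
Check the 27 heavy atoms by environment: 9× C → no; 1× N (charge +1) → match; 1× O (charge -1) → match; 3× O → match; 1× N → match; 12× c (aromatic) → no.
Summing the matching environments: 1 + 1 + 3 + 1 = 6 matching atoms.

6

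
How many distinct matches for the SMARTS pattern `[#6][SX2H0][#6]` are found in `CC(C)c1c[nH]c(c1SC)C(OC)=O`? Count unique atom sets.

1

[#6][SX2H0][#6] is the SMARTS for a thioether: an aliphatic sulfur bridging two carbons with no H on the sulfur.
Exactly one fragment in the molecule meets all constraints, giving 1 match.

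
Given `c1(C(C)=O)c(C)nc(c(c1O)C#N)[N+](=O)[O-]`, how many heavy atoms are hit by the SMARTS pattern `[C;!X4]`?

The query [C;!X4] means: aliphatic carbon that does not have four total connections.
Check the 16 heavy atoms by environment: 1× n (aromatic, X2) → no; 5× c (aromatic, X3) → no; 1× C (X2) → match; 1× N (X1) → no; 2× C (X4) → no; 1× O (X2) → no; 1× C (X3) → match; 2× O (X1) → no; 1× N (charge +1, X3) → no; 1× O (charge -1, X1) → no.
Summing the matching environments: 1 + 1 = 2 matching atoms.

2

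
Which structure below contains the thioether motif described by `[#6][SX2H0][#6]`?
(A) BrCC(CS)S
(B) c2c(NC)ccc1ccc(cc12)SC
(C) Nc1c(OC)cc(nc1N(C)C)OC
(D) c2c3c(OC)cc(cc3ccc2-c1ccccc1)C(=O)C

B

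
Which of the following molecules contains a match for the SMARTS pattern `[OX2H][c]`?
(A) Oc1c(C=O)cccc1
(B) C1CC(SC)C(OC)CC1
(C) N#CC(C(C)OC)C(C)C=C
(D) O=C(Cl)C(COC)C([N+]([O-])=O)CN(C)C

[OX2H][c] describes a hydroxyl oxygen attached to an aromatic carbon (a phenol).
(A) contains a hydroxyl group (-OH), which satisfies every atom and bond constraint.
(B) has a methoxy ether (-OCH3) but the oxygen has H0, not H1.
(C) has a methoxy ether (-OCH3) but the oxygen has H0, not H1.
(D) has a methoxy ether (-OCH3) but the oxygen has H0, not H1.
So the answer is (A).

A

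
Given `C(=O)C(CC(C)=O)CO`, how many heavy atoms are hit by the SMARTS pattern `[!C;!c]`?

3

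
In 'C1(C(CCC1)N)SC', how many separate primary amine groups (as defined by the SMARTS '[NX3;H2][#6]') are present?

1

[NX3;H2][#6] is the SMARTS for a primary amine: a trivalent nitrogen with two H attached to carbon.
Exactly one fragment in the molecule meets all constraints, giving 1 match.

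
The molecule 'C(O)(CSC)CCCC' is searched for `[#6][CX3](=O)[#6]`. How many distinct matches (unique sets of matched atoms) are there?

[#6][CX3](=O)[#6] is the SMARTS for a ketone: a carbonyl carbon (no H) flanked by two carbons.
No fragment in the molecule satisfies every constraint, giving 0 matches.

0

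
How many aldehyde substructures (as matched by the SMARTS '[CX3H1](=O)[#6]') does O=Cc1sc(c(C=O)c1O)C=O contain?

3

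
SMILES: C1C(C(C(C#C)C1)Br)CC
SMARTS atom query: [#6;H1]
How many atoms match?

4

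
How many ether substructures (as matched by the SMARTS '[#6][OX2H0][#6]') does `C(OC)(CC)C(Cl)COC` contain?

2

[#6][OX2H0][#6] is the SMARTS for an ether: an aliphatic oxygen bridging two carbons with no H on the oxygen.
The molecule carries 2 separate instances of a methoxy ether (-OCH3) meeting every constraint; each maps to a distinct set of atoms, giving 2 matches.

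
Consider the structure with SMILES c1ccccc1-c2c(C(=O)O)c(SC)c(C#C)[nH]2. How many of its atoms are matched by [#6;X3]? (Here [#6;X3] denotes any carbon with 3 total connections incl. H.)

The query [#6;X3] means: any carbon (aromatic or not) with three total connections.
Check the 18 heavy atoms by environment: 1× n (aromatic, X3) → no; 10× c (aromatic, X3) → match; 2× C (X2) → no; 1× S (X2) → no; 1× C (X4) → no; 1× C (X3) → match; 1× O (X1) → no; 1× O (X2) → no.
Summing the matching environments: 10 + 1 = 11 matching atoms.

11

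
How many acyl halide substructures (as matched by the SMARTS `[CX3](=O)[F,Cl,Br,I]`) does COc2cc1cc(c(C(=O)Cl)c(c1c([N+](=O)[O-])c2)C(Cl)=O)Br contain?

2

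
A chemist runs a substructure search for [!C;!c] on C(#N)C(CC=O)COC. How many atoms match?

3

The query [!C;!c] means: neither aliphatic nor aromatic carbon — same as [!#6].
Check the 9 heavy atoms by environment: 6× C → no; 1× N → match; 2× O → match.
Summing the matching environments: 1 + 2 = 3 matching atoms.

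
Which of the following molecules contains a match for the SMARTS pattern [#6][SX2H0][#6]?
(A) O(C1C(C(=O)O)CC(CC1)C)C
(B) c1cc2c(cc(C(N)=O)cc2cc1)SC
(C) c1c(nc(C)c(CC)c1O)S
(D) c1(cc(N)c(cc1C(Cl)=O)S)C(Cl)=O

B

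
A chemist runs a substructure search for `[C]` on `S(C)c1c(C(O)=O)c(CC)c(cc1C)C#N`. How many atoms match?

6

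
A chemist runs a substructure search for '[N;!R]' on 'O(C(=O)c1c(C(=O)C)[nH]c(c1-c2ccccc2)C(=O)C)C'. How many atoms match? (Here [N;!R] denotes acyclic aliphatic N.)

0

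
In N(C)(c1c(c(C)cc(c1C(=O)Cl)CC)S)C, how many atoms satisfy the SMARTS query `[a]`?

Check the 16 heavy atoms by environment: 6× c (aromatic) → match; 6× C → no; 1× O → no; 1× Cl → no; 1× N → no; 1× S → no.
That gives 6 matching atoms.

6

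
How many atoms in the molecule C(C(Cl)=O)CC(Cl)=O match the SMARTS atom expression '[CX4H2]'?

2

The query [CX4H2] means: sp3 carbon (X4) with exactly two hydrogens.
Check the 8 heavy atoms by environment: 2× C (H2, X4) → match; 2× C (H0, X3) → no; 2× O (H0, X1) → no; 2× Cl (H0, X1) → no.
That gives 2 matching atoms.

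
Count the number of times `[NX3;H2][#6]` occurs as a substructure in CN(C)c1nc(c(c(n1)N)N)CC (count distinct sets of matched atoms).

2

[NX3;H2][#6] is the SMARTS for a primary amine: a trivalent nitrogen with two H attached to carbon.
The molecule carries 2 separate instances of a primary amino group (-NH2) meeting every constraint; each maps to a distinct set of atoms, giving 2 matches.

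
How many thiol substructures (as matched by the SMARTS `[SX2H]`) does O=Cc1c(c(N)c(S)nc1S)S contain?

3

[SX2H] is the SMARTS for a thiol: an aliphatic sulfur with two connections, one being H.
The molecule carries 3 separate instances of a thiol (-SH) meeting every constraint; each maps to a distinct set of atoms, giving 3 matches.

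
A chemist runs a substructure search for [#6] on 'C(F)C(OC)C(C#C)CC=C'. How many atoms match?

9

The query [#6] means: #6 matches any atom with atomic number 6 (carbon, aromatic or aliphatic).
Check the 11 heavy atoms by environment: 9× C → match; 1× F → no; 1× O → no.
That gives 9 matching atoms.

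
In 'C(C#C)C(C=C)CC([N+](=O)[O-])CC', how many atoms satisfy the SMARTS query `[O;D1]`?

2

The query [O;D1] means: aliphatic oxygen bonded to exactly one heavy atom.
Check the 13 heavy atoms by environment: 5× C (D2) → no; 2× C (D3) → no; 3× C (D1) → no; 1× N (charge +1, D3) → no; 1× O (charge -1, D1) → match; 1× O (D1) → match.
Summing the matching environments: 1 + 1 = 2 matching atoms.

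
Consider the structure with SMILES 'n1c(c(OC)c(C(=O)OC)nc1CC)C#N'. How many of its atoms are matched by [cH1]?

The query [cH1] means: aromatic carbon bearing exactly one hydrogen.
Check the 16 heavy atoms by environment: 2× n (aromatic, H0) → no; 4× c (aromatic, H0) → no; 1× C (H2) → no; 3× C (H3) → no; 2× C (H0) → no; 3× O (H0) → no; 1× N (H0) → no.
No environment satisfies the query, so 0 matching atoms.

0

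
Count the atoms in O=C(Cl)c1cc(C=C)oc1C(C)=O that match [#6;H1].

The query [#6;H1] means: any carbon bearing exactly one hydrogen.
Check the 13 heavy atoms by environment: 1× o (aromatic, H0) → no; 3× c (aromatic, H0) → no; 1× c (aromatic, H1) → match; 1× C (H1) → match; 1× C (H2) → no; 2× C (H0) → no; 2× O (H0) → no; 1× C (H3) → no; 1× Cl (H0) → no.
Summing the matching environments: 1 + 1 = 2 matching atoms.

2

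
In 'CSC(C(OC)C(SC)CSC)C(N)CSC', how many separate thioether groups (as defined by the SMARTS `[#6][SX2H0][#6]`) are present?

4

[#6][SX2H0][#6] is the SMARTS for a thioether: an aliphatic sulfur bridging two carbons with no H on the sulfur.
The molecule carries 4 separate instances of a methylthio ether (-SCH3) meeting every constraint; each maps to a distinct set of atoms, giving 4 matches.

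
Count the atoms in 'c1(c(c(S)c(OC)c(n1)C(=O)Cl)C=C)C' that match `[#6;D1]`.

3

The query [#6;D1] means: carbon bonded to exactly one heavy atom.
Check the 15 heavy atoms by environment: 1× n (aromatic, D2) → no; 5× c (aromatic, D3) → no; 3× C (D1) → match; 1× C (D3) → no; 1× O (D1) → no; 1× Cl (D1) → no; 1× S (D1) → no; 1× C (D2) → no; 1× O (D2) → no.
That gives 3 matching atoms.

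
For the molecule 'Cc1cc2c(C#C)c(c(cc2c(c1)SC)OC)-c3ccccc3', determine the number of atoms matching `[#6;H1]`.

9

The query [#6;H1] means: any carbon bearing exactly one hydrogen.
Check the 23 heavy atoms by environment: 8× c (aromatic, H0) → no; 8× c (aromatic, H1) → match; 1× S (H0) → no; 3× C (H3) → no; 1× O (H0) → no; 1× C (H0) → no; 1× C (H1) → match.
Summing the matching environments: 8 + 1 = 9 matching atoms.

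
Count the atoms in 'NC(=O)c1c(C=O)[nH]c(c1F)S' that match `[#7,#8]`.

4

Check the 12 heavy atoms by environment: 1× n (aromatic) → match; 4× c (aromatic) → no; 2× C → no; 2× O → match; 1× N → match; 1× F → no; 1× S → no.
Summing the matching environments: 1 + 2 + 1 = 4 matching atoms.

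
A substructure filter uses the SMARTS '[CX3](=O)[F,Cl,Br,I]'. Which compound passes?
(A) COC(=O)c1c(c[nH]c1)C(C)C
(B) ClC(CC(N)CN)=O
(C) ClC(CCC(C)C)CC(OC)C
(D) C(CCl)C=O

B

[CX3](=O)[F,Cl,Br,I] describes a carbonyl carbon bonded to a halogen (an acyl halide).
(A) has a methyl-ester group (-C(=O)OCH3) but the carbonyl is bonded to -O-C, not to a halogen.
(B) contains an acyl chloride (-C(=O)Cl), which satisfies every atom and bond constraint.
(C) has a chloro substituent but the Cl is not on a carbonyl carbon.
(D) has a chloro substituent but the Cl is not on a carbonyl carbon.
So the answer is (B).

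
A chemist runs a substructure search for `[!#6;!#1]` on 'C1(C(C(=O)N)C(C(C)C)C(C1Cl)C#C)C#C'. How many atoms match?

The query [!#6;!#1] means: not carbon and not hydrogen — any heteroatom.
Check the 16 heavy atoms by environment: 13× C → no; 1× Cl → match; 1× O → match; 1× N → match.
Summing the matching environments: 1 + 1 + 1 = 3 matching atoms.

3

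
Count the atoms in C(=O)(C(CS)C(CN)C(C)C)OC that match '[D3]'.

4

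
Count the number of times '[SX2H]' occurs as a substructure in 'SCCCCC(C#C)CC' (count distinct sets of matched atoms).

[SX2H] is the SMARTS for a thiol: an aliphatic sulfur with two connections, one being H.
Exactly one fragment in the molecule meets all constraints, giving 1 match.

1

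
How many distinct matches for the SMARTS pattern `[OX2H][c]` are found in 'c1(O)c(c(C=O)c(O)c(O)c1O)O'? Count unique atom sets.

5

[OX2H][c] is the SMARTS for a phenol: a hydroxyl oxygen attached to an aromatic carbon.
The molecule carries 5 separate instances of a hydroxyl group (-OH) meeting every constraint; each maps to a distinct set of atoms, giving 5 matches.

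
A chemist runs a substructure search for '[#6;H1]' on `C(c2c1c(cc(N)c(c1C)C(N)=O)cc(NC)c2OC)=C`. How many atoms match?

3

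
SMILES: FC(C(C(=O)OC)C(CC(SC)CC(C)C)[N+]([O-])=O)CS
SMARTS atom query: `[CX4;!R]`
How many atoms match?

12

Check the 21 heavy atoms by environment: 12× C (X4, acyclic) → match; 2× S (X2, acyclic) → no; 1× C (X3, acyclic) → no; 2× O (X1, acyclic) → no; 1× O (X2, acyclic) → no; 1× F (X1, acyclic) → no; 1× N (charge +1, X3, acyclic) → no; 1× O (charge -1, X1, acyclic) → no.
That gives 12 matching atoms.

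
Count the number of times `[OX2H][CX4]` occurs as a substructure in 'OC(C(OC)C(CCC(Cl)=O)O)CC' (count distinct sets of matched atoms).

[OX2H][CX4] is the SMARTS for an aliphatic alcohol: a hydroxyl oxygen bound to an sp3 (X4) carbon.
The molecule carries 2 separate instances of a hydroxyl group (-OH) meeting every constraint; each maps to a distinct set of atoms, giving 2 matches.

2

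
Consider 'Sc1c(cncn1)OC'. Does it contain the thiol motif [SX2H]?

Yes

The pattern [SX2H] describes an aliphatic sulfur with two connections, one being H — a thiol.
The molecule carries a thiol (-SH), whose atoms satisfy every constraint of the query, so the pattern matches.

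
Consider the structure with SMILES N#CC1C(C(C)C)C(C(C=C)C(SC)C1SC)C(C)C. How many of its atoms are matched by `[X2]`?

Check the 20 heavy atoms by environment: 14× C (X4) → no; 2× C (X3) → no; 1× C (X2) → match; 1× N (X1) → no; 2× S (X2) → match.
Summing the matching environments: 1 + 2 = 3 matching atoms.

3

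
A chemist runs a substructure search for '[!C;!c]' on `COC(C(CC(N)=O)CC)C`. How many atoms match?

3

The query [!C;!c] means: neither aliphatic nor aromatic carbon — same as [!#6].
Check the 11 heavy atoms by environment: 8× C → no; 2× O → match; 1× N → match.
Summing the matching environments: 2 + 1 = 3 matching atoms.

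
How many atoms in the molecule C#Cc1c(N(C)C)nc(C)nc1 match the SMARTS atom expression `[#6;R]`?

4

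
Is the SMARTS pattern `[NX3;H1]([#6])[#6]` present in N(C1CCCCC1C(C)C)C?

Yes

The pattern [NX3;H1]([#6])[#6] describes a trivalent nitrogen with one H, bonded to two carbons — a secondary amine.
The molecule carries an N-methylamino group (-NHCH3), whose atoms satisfy every constraint of the query, so the pattern matches.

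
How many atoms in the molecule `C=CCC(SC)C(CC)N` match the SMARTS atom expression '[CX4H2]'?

2

The query [CX4H2] means: sp3 carbon (X4) with exactly two hydrogens.
Check the 10 heavy atoms by environment: 2× C (H2, X4) → match; 2× C (H1, X4) → no; 1× S (H0, X2) → no; 2× C (H3, X4) → no; 1× N (H2, X3) → no; 1× C (H1, X3) → no; 1× C (H2, X3) → no.
That gives 2 matching atoms.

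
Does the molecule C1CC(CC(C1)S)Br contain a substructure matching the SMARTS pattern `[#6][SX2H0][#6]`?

No

The pattern [#6][SX2H0][#6] describes an aliphatic sulfur bridging two carbons with no H on the sulfur — a thioether.
The closest candidate here is a thiol (-SH), but the sulfur has H1, not H0 bridging two carbons. No other fragment satisfies the full query, so there is no match.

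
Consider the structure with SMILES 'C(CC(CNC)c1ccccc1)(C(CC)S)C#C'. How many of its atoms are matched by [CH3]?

The query [CH3] means: aliphatic carbon with exactly three hydrogens.
Check the 18 heavy atoms by environment: 3× C (H2) → no; 4× C (H1) → no; 2× C (H3) → match; 1× S (H1) → no; 1× N (H1) → no; 1× c (aromatic, H0) → no; 5× c (aromatic, H1) → no; 1× C (H0) → no.
That gives 2 matching atoms.

2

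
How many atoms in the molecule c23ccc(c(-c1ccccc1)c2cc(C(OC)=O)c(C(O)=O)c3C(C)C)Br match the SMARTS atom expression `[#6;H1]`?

9

Check the 27 heavy atoms by environment: 8× c (aromatic, H0) → no; 8× c (aromatic, H1) → match; 2× C (H0) → no; 3× O (H0) → no; 3× C (H3) → no; 1× C (H1) → match; 1× Br (H0) → no; 1× O (H1) → no.
Summing the matching environments: 8 + 1 = 9 matching atoms.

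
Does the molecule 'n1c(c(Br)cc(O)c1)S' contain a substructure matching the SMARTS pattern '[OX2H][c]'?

The pattern [OX2H][c] describes a hydroxyl oxygen attached to an aromatic carbon — a phenol.
The molecule carries a hydroxyl group (-OH), whose atoms satisfy every constraint of the query, so the pattern matches.

Yes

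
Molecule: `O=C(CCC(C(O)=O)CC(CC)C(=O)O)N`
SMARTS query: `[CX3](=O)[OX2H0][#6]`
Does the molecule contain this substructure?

No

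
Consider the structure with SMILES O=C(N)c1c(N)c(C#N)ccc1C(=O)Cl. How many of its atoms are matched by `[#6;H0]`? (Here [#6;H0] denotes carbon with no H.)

7

Check the 15 heavy atoms by environment: 2× c (aromatic, H1) → no; 4× c (aromatic, H0) → match; 3× C (H0) → match; 2× O (H0) → no; 2× N (H2) → no; 1× Cl (H0) → no; 1× N (H0) → no.
Summing the matching environments: 4 + 3 = 7 matching atoms.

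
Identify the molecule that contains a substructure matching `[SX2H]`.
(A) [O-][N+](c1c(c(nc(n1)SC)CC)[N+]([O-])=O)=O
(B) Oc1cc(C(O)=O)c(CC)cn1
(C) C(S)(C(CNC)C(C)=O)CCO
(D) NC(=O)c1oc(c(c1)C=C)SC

[SX2H] describes an aliphatic sulfur with two connections, one being H (a thiol).
(A) has a methylthio ether (-SCH3) but the sulfur has H0 (bonded to two carbons), not H1.
(B) has a hydroxyl group (-OH) but it is an -OH, not an -SH.
(C) contains a thiol (-SH), which satisfies every atom and bond constraint.
(D) has a methylthio ether (-SCH3) but the sulfur has H0 (bonded to two carbons), not H1.
So the answer is (C).

C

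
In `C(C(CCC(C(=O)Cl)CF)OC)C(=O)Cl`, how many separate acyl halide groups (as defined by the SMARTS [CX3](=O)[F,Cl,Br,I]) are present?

2

[CX3](=O)[F,Cl,Br,I] is the SMARTS for an acyl halide: a carbonyl carbon bonded to a halogen.
The molecule carries 2 separate instances of an acyl chloride (-C(=O)Cl) meeting every constraint; each maps to a distinct set of atoms, giving 2 matches.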